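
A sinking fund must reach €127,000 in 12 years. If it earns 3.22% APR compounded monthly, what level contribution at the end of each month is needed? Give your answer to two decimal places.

€723.67

Periodic rate i = 0.0322/12 = 0.00268333; n = 12 × 12 = 144 periods.
PMT = 127000 / ( [(1+0.00268333)^144 − 1] / 0.00268333 ) = 127000 / 175.495094 = 723.6670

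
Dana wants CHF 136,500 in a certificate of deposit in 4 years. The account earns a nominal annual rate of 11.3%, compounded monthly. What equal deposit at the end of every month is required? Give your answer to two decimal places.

CHF 2,262.46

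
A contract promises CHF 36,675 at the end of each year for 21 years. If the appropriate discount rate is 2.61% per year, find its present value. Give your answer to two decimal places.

CHF 587,185.84

PV = PMT · [1 − (1+i)^(−n)] / i = 36675 · 16.010521 = 587,185.8399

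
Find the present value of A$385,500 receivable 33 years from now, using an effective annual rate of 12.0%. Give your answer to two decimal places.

A$9,158.61

Discount factor = (1+0.12)^(−33) = 0.023758; PV = 385,500 × 0.023758 = 9,158.6114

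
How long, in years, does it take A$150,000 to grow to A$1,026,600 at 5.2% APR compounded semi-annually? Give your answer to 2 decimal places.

37.47 years

Periodic rate i = 0.052/2 = 0.026.
n = ln(1.0266e+06/150000) / ln(1+0.026) = ln(6.84400) / 0.025668 = 74.9334 half-years
= 74.9334/2 years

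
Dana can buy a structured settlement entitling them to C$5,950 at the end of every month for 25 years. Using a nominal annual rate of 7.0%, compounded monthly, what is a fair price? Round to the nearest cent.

With 12 periods per year: i = 0.00583333, n = 300.
PV = 5950 × [1 − (1+0.00583333)^(−300)] / 0.00583333 = 5950 × 141.486903 = 841,847.0751

C$841,847.08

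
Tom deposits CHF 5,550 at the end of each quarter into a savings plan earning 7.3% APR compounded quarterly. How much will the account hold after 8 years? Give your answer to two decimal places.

CHF 238,355.15

Periodic rate i = 0.073/4 = 0.01825; n = 8 × 4 = 32 periods.
FV = PMT · [(1+i)^n − 1] / i = 5550 · 42.946874 = 238,355.1511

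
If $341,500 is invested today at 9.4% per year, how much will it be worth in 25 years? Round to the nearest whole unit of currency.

$3,227,184

FV = 341,500 × (1 + 0.094)^25 = 3,227,184.2249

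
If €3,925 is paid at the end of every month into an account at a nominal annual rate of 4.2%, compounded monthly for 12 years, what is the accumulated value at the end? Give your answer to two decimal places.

€733,272.31

With 12 periods per year: i = 0.0035, n = 144.
Accumulation factor s(144|0.0035) = 186.820972; FV = 3925 × 186.820972 = 733,272.3141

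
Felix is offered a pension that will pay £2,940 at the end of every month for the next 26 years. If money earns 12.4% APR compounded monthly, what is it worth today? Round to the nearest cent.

£273,004.78

With 12 periods per year: i = 0.0103333, n = 312.
Annuity factor a(312|0.0103333) = 92.858769; PV = 2940 × 92.858769 = 273,004.7801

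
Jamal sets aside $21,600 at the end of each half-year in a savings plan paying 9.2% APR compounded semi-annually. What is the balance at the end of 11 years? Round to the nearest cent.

With 2 periods per year: i = 0.046, n = 22.
Accumulation factor s(22|0.046) = 36.731695; FV = 21600 × 36.731695 = 793,404.6212

$793,404.62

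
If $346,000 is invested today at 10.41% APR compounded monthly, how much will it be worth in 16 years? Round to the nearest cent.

$1,816,843.16

Periodic rate i = 0.1041/12 = 0.008675; n = 16 × 12 = 192 periods.
FV = 346,000 × (1 + 0.008675)^192 = 1,816,843.1608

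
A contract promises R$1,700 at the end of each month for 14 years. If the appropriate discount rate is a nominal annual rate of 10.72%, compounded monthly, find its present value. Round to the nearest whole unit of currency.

R$147,587

i = 0.1072/12 = 0.00893333 per month; n = 14·12 = 168.
PV = 1700 × [1 − (1+0.00893333)^(−168)] / 0.00893333 = 1700 × 86.816147 = 147,587.4499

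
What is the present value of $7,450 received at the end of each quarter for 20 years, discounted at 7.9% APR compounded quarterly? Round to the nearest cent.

i = 0.079/4 = 0.01975 per quarter; n = 20·4 = 80.
Annuity factor a(80|0.01975) = 40.041940; PV = 7450 × 40.041940 = 298,312.4556

$298,312.46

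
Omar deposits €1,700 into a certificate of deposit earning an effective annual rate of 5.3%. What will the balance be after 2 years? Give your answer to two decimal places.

€1,884.98

FV = PV·(1+i)^n = 1,700 × 1.108809 = 1,884.9753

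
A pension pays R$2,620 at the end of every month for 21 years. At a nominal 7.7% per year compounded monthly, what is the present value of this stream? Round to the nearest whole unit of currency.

R$326,845

i = 0.077/12 = 0.00641667 per month; n = 21·12 = 252.
Annuity factor a(252|0.00641667) = 124.749925; PV = 2620 × 124.749925 = 326,844.8037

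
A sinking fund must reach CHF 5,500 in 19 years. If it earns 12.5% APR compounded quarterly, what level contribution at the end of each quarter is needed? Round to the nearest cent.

With 4 periods per year: i = 0.03125, n = 76.
FV-annuity factor = 299.750096; PMT = 5500 / 299.750096 = 18.3486

CHF 18.35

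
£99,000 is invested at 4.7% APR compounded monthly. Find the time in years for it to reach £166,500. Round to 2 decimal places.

Periodic rate i = 0.047/12 = 0.00391667.
n = ln(166500/99000) / ln(1+0.00391667) = ln(1.68182) / 0.003909 = 132.9939 months
= 132.9939/12 years

11.08 years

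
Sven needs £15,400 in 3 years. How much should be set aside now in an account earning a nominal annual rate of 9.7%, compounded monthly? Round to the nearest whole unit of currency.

i = 0.097/12 = 0.00808333 per month; n = 3·12 = 36.
Discount factor = (1+0.00808333)^(−36) = 0.748391; PV = 15,400 × 0.748391 = 11,525.2160

£11,525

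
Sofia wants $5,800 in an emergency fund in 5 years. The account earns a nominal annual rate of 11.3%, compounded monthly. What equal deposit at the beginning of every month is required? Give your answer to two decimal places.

Periodic rate i = 0.113/12 = 0.00941667; n = 5 × 12 = 60 periods.
PMT = 5800 / ( [(1+0.00941667)^60 − 1] / 0.00941667 × (1+i) ) = 5800 / 80.910831 = 71.6839

$71.68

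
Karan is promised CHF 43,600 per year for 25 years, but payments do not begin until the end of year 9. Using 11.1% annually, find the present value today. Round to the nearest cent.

PV at t=8 (ordinary 25-year annuity): 43600 × a(25|0.111) = 43600 × 8.360635 = 364,523.6892
Discount back 8 years: 364,523.6892 × (1+0.111)^(−8) = 364,523.6892 × 0.430812 = 157,041.0844

CHF 157,041.08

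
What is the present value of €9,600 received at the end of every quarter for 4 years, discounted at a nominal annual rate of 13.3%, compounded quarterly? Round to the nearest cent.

With 4 periods per year: i = 0.03325, n = 16.
PV = 9600 × [1 − (1+0.03325)^(−16)] / 0.03325 = 9600 × 12.254612 = 117,644.2789

€117,644.28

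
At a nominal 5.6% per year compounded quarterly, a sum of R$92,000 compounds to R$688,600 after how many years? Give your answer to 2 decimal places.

Periodic rate i = 0.056/4 = 0.014.
(1+i)^n = 688600/92000 = 7.48478, so n = ln 7.48478 / ln 1.014 = 144.7807 quarters
= 144.7807/4 years

36.20 years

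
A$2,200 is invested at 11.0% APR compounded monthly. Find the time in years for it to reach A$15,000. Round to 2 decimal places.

Periodic rate i = 0.11/12 = 0.00916667.
n = ln(15000/2200) / ln(1+0.00916667) = ln(6.81818) / 0.009125 = 210.3685 months
= 210.3685/12 years

17.53 years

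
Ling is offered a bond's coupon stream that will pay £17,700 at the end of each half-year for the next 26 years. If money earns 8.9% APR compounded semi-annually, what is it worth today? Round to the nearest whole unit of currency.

£356,412

Periodic rate i = 0.089/2 = 0.0445; n = 26 × 2 = 52 periods.
PV = PMT · [1 − (1+i)^(−n)] / i = 17700 · 20.136297 = 356,412.4588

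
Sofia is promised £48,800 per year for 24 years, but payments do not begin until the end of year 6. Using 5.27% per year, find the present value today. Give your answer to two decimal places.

Value one period before first payment (t=5): 48800 × [1 − (1+0.0527)^(−24)] / 0.0527 = 48800 × 13.443380 = 656,036.9279
PV₀ = 656,036.9279 / (1+0.0527)^5 = 656,036.9279 / 1.292776 = 507,463.9219

£507,463.92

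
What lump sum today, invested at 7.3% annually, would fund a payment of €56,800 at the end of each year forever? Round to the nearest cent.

€778,082.19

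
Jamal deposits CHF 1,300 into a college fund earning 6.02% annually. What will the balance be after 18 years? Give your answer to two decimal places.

CHF 3,723.26

FV = 1,300 × (1 + 0.0602)^18 = 3,723.2633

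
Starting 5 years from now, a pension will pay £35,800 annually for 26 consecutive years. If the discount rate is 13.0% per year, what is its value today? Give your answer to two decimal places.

PV at t=4 (ordinary 26-year annuity): 35800 × a(26|0.13) = 35800 × 7.371668 = 263,905.7188
Discount back 4 years: 263,905.7188 × (1+0.13)^(−4) = 263,905.7188 × 0.613319 = 161,858.3197

£161,858.32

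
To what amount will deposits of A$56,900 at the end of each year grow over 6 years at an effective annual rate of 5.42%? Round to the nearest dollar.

A$391,142

FV = PMT · [(1+i)^n − 1] / i = 56900 · 6.874193 = 391,141.6015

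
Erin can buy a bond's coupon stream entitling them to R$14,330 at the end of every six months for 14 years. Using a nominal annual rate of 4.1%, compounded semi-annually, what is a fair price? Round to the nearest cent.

Periodic rate i = 0.041/2 = 0.0205; n = 14 × 2 = 28 periods.
PV = PMT · [1 − (1+i)^(−n)] / i = 14330 · 21.144061 = 302,994.3993

R$302,994.40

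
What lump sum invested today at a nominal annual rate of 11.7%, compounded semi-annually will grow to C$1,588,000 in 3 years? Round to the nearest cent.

Periodic rate i = 0.117/2 = 0.0585; n = 3 × 2 = 6 periods.
Discount factor = (1+0.0585)^(−6) = 0.710976; PV = 1,588,000 × 0.710976 = 1,129,029.5893

C$1,129,029.59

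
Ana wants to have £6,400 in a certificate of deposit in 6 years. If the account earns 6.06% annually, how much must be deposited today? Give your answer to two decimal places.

£4,496.45

Discount factor = (1+0.0606)^(−6) = 0.702571; PV = 6,400 × 0.702571 = 4,496.4549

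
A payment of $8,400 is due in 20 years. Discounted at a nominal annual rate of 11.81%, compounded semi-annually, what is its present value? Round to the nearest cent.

$846.49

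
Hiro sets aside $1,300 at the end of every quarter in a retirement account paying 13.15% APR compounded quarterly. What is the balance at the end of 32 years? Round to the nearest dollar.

$2,444,685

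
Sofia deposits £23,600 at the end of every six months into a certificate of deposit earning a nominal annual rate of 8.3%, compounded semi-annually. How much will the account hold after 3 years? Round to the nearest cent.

£157,129.63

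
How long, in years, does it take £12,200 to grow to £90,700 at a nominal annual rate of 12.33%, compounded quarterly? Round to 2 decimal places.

16.52 years

Periodic rate i = 0.1233/4 = 0.030825.
n = ln(90700/12200) / ln(1+0.030825) = ln(7.43443) / 0.030359 = 66.0790 quarters
= 66.0790/4 years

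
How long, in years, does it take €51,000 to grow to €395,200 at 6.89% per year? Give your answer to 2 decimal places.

30.73 years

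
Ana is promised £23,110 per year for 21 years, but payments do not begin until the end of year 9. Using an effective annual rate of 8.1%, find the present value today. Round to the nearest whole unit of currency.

£123,196

Value one period before first payment (t=8): 23110 × [1 − (1+0.081)^(−21)] / 0.081 = 23110 × 9.940345 = 229,721.3709
Discount back 8 years: 229,721.3709 × (1+0.081)^(−8) = 229,721.3709 × 0.536284 = 123,195.7846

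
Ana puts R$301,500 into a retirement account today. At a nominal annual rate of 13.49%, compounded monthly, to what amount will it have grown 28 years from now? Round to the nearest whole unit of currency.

With 12 periods per year: i = 0.0112417, n = 336.
FV = 301,500 × (1 + 0.0112417)^336 = 12,898,893.2172

R$12,898,893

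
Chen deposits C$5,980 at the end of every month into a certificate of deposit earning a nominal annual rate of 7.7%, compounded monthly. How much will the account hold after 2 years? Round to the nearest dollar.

C$154,626

With 12 periods per year: i = 0.00641667, n = 24.
Accumulation factor s(24|0.00641667) = 25.857216; FV = 5980 × 25.857216 = 154,626.1534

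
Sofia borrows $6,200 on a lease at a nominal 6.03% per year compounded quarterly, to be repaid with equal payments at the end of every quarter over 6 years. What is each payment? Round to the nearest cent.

$309.80

Periodic rate i = 0.0603/4 = 0.015075; n = 6 × 4 = 24 periods.
Annuity-PV factor = 20.012969; PMT = 6200 / 20.012969 = 309.7991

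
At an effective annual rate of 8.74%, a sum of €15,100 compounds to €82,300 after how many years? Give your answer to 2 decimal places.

n = ln(82300/15100) / ln(1+0.0874) = ln(5.45033) / 0.083790 = 20.2373 years

20.24 years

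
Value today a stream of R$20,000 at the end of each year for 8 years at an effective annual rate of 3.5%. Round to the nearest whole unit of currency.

R$137,479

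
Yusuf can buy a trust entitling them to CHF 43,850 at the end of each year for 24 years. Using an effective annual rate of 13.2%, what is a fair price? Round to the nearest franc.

CHF 315,250

PV = PMT · [1 − (1+i)^(−n)] / i = 43850 · 7.189291 = 315,250.4148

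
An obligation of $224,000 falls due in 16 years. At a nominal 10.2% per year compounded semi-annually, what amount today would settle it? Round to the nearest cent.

$45,599.61

With 2 periods per year: i = 0.051, n = 32.
Discount factor = (1+0.051)^(−32) = 0.203570; PV = 224,000 × 0.203570 = 45,599.6076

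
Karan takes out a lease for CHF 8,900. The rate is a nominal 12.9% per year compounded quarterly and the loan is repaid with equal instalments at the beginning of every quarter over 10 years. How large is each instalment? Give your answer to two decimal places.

With 4 periods per year: i = 0.03225, n = 40.
Annuity-PV factor × (1+i) = 23.015685; PMT = 8900 / 23.015685 = 386.6928

CHF 386.69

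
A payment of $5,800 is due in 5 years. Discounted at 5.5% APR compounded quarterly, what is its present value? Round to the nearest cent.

Periodic rate i = 0.055/4 = 0.01375; n = 5 × 4 = 20 periods.
Discount factor = (1+0.01375)^(−20) = 0.760996; PV = 5,800 × 0.760996 = 4,413.7797

$4,413.78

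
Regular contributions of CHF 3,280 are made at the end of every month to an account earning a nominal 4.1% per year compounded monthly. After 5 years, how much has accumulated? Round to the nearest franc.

CHF 218,012

i = 0.041/12 = 0.00341667 per month; n = 5·12 = 60.
Accumulation factor s(60|0.00341667) = 66.467188; FV = 3280 × 66.467188 = 218,012.3780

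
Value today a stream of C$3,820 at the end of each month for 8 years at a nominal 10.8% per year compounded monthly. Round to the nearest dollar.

C$244,860

Periodic rate i = 0.108/12 = 0.009; n = 8 × 12 = 96 periods.
Annuity factor a(96|0.009) = 64.099457; PV = 3820 × 64.099457 = 244,859.9259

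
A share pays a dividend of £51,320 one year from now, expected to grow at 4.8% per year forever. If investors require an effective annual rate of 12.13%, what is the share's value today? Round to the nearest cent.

£700,136.43

PV = PMT / (i − g) = 51320 / (0.1213 − 0.048) = 51320 / 0.073300 = 700,136.4256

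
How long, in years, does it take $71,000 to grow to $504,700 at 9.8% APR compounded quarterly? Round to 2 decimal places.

Periodic rate i = 0.098/4 = 0.0245.
(1+i)^n = 504700/71000 = 7.10845, so n = ln 7.10845 / ln 1.0245 = 81.0291 quarters
= 81.0291/4 years

20.26 years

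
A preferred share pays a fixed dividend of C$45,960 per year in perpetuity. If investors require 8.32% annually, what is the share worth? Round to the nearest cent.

PV = C/r = 45960/0.0832 = 552,403.8462

C$552,403.85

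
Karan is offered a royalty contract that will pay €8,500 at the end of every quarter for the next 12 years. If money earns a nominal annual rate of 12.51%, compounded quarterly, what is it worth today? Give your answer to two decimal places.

€209,803.36

Periodic rate i = 0.1251/4 = 0.031275; n = 12 × 4 = 48 periods.
Annuity factor a(48|0.031275) = 24.682748; PV = 8500 × 24.682748 = 209,803.3552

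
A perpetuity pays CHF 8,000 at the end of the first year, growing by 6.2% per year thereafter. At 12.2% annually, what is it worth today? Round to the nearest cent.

PV = PMT / (i − g) = 8000 / (0.122 − 0.062) = 8000 / 0.060000 = 133,333.3333

CHF 133,333.33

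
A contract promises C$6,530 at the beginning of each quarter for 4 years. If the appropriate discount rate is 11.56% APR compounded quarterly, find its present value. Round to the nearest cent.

With 4 periods per year: i = 0.0289, n = 16.
PV = 6530 × [1 − (1+0.0289)^(−16)] / 0.0289 × (1+i) = 6530 × 13.033475 = 85,108.5890
Payments are at the start of each period, so multiply by (1+i).

C$85,108.59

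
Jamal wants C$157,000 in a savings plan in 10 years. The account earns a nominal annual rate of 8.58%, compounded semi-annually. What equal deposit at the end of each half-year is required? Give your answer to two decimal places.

C$5,115.63

i = 0.0858/2 = 0.0429 per half-year; n = 10·2 = 20.
PMT = 157000 / ( [(1+0.0429)^20 − 1] / 0.0429 ) = 157000 / 30.690262 = 5,115.6291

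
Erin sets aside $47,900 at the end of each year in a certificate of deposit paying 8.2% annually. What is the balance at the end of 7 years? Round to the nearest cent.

$430,027.69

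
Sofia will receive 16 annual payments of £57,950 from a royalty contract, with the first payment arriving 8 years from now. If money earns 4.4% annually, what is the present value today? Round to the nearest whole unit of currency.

PV at t=7 (ordinary 16-year annuity): 57950 × a(16|0.044) = 57950 × 11.315862 = 655,754.1911
Discount back 7 years: 655,754.1911 × (1+0.044)^(−7) = 655,754.1911 × 0.739770 = 485,107.0478

£485,107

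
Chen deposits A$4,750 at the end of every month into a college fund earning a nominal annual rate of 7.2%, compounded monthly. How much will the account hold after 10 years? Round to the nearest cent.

With 12 periods per year: i = 0.006, n = 120.
FV = PMT · [(1+i)^n − 1] / i = 4750 · 175.003009 = 831,264.2950

A$831,264.29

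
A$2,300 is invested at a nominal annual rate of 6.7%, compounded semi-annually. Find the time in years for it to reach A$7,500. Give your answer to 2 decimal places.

Periodic rate i = 0.067/2 = 0.0335.
(1+i)^n = 7500/2300 = 3.26087, so n = ln 3.26087 / ln 1.0335 = 35.8712 half-years
= 35.8712/2 years

17.94 years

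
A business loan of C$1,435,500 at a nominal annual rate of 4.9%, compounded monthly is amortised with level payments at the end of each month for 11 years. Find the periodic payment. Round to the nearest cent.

With 12 periods per year: i = 0.00408333, n = 132.
Annuity-PV factor = 101.884449; PMT = 1.4355e+06 / 101.884449 = 14,089.4907

C$14,089.49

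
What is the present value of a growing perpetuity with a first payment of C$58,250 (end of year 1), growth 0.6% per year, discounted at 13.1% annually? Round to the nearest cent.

PV = D₁/(r − g) = 58250/(0.131 − 0.006) = 466,000.0000

C$466,000.00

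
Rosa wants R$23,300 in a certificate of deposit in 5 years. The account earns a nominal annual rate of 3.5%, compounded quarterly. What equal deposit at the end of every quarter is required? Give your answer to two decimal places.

With 4 periods per year: i = 0.00875, n = 20.
FV-annuity factor = 21.753120; PMT = 23300 / 21.753120 = 1,071.1107

R$1,071.11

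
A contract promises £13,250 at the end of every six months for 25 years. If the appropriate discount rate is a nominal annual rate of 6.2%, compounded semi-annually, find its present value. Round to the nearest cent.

£334,539.63

With 2 periods per year: i = 0.031, n = 50.
Annuity factor a(50|0.031) = 25.248274; PV = 13250 × 25.248274 = 334,539.6300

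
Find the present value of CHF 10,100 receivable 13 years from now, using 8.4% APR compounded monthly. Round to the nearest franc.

Periodic rate i = 0.084/12 = 0.007; n = 13 × 12 = 156 periods.
Discount factor = (1+0.007)^(−156) = 0.336824; PV = 10,100 × 0.336824 = 3,401.9190

CHF 3,402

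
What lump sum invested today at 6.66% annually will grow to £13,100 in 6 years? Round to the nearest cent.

PV = 13,100 / (1 + 0.0666)^6 = 13,100 / 1.472345 = 8,897.3734

£8,897.37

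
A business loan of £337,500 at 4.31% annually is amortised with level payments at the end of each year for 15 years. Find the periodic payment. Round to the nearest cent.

£31,016.78

PMT = 337500 / ( [1 − (1+0.0431)^(−15)] / 0.0431 ) = 337500 / 10.881208 = 31,016.7763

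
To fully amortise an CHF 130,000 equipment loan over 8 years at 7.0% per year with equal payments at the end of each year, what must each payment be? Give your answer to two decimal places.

PMT = 130000 / ( [1 − (1+0.07)^(−8)] / 0.07 ) = 130000 / 5.971299 = 21,770.8091

CHF 21,770.81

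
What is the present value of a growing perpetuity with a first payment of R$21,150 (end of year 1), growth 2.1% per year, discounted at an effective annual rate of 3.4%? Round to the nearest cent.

R$1,626,923.08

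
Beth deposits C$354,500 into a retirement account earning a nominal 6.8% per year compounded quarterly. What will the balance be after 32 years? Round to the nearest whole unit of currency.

C$3,066,890

With 4 periods per year: i = 0.017, n = 128.
FV = PV·(1+i)^n = 354,500 × 8.651312 = 3,066,890.1002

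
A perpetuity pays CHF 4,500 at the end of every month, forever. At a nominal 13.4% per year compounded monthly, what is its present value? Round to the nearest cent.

Periodic rate i = 0.134/12 = 0.0111667.
PV = C/r = 4500/0.0111667 = 402,985.0746

CHF 402,985.07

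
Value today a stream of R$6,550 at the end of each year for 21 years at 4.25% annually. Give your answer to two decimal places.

Annuity factor a(21|0.0425) = 13.711622; PV = 6550 × 13.711622 = 89,811.1233

R$89,811.12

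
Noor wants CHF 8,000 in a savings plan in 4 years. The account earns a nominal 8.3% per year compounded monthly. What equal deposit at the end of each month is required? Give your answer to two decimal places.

CHF 141.10

With 12 periods per year: i = 0.00691667, n = 48.
PMT = 8000 / ( [(1+0.00691667)^48 − 1] / 0.00691667 ) = 8000 / 56.697953 = 141.0986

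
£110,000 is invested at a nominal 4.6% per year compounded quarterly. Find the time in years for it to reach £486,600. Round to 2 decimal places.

32.51 years

Periodic rate i = 0.046/4 = 0.0115.
n = ln(486600/110000) / ln(1+0.0115) = ln(4.42364) / 0.011434 = 130.0431 quarters
= 130.0431/4 years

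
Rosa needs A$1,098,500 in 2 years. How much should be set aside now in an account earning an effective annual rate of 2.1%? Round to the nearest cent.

Discount factor = (1+0.021)^(−2) = 0.959287; PV = 1,098,500 × 0.959287 = 1,053,776.6646

A$1,053,776.66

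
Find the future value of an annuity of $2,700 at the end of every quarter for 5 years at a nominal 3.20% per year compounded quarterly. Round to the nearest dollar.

$58,308

i = 0.032/4 = 0.008 per quarter; n = 5·4 = 20.
FV = 2700 × [(1+0.008)^20 − 1] / 0.008 = 2700 × 21.595505 = 58,307.8647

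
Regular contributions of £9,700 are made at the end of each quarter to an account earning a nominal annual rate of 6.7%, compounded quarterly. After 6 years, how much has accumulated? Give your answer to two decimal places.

Periodic rate i = 0.067/4 = 0.01675; n = 6 × 4 = 24 periods.
FV = PMT · [(1+i)^n − 1] / i = 9700 · 29.244326 = 283,669.9589

£283,669.96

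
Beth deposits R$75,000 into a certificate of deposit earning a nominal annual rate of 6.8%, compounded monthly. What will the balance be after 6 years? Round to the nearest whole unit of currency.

With 12 periods per year: i = 0.00566667, n = 72.
75,000 × (1+0.00566667)^72 = 75,000 × 1.502076 = 112,655.7222

R$112,656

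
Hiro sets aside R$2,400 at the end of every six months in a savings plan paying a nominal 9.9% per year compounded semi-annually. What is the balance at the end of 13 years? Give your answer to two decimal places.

i = 0.099/2 = 0.0495 per half-year; n = 13·2 = 26.
Accumulation factor s(26|0.0495) = 50.745679; FV = 2400 × 50.745679 = 121,789.6299

R$121,789.63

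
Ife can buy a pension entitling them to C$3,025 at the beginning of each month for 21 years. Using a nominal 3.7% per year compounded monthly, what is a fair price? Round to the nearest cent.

C$531,089.32

With 12 periods per year: i = 0.00308333, n = 252.
Annuity factor a(252|0.00308333) × (1+i) = 175.566719; PV = 3025 × 175.566719 = 531,089.3242
(Beginning-of-period payments → annuity-due factor ×(1+i).)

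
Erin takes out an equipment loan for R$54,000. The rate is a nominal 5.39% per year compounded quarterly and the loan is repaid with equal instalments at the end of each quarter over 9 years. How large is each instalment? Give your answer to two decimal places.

R$1,903.02

With 4 periods per year: i = 0.013475, n = 36.
Annuity-PV factor = 28.376023; PMT = 54000 / 28.376023 = 1,903.0151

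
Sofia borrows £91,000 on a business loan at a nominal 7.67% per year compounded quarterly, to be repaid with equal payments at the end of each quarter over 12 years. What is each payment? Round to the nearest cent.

i = 0.0767/4 = 0.019175 per quarter; n = 12·4 = 48.
Annuity-PV factor = 31.194483; PMT = 91000 / 31.194483 = 2,917.1825

£2,917.18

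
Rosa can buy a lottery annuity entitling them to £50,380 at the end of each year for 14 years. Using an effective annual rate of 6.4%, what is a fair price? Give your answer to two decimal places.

£456,897.52

Annuity factor a(14|0.064) = 9.069026; PV = 50380 × 9.069026 = 456,897.5207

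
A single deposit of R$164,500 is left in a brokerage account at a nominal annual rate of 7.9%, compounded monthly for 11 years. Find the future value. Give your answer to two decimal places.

R$391,138.85

i = 0.079/12 = 0.00658333 per month; n = 11·12 = 132.
FV = 164,500 × (1 + 0.00658333)^132 = 391,138.8470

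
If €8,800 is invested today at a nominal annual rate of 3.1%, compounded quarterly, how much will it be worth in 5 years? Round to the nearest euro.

€10,269

With 4 periods per year: i = 0.00775, n = 20.
FV = 8,800 × (1 + 0.00775)^20 = 10,269.2519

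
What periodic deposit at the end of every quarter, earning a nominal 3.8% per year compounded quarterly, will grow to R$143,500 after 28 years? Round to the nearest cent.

With 4 periods per year: i = 0.0095, n = 112.
FV-annuity factor = 198.254947; PMT = 143500 / 198.254947 = 723.8155

R$723.82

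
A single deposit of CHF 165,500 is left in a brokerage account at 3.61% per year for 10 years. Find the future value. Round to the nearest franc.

CHF 235,947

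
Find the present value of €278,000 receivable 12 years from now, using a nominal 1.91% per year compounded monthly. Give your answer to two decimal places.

€221,097.40

Periodic rate i = 0.0191/12 = 0.00159167; n = 12 × 12 = 144 periods.
PV = FV·(1+i)^(−n) = 278,000 × 0.795314 = 221,097.3993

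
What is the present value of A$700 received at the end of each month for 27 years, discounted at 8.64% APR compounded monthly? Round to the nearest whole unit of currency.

A$87,710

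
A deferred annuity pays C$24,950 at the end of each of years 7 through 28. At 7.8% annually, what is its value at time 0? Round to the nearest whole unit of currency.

C$164,775

Value one period before first payment (t=6): 24950 × [1 − (1+0.078)^(−22)] / 0.078 = 24950 × 10.364149 = 258,585.5223
PV₀ = 258,585.5223 / (1+0.078)^6 = 258,585.5223 / 1.569324 = 164,775.1216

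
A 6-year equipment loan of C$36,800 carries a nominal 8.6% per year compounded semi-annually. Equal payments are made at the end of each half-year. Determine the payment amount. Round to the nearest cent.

C$3,989.68

i = 0.086/2 = 0.043 per half-year; n = 6·2 = 12.
PMT = 36800 / ( [1 − (1+0.043)^(−12)] / 0.043 ) = 36800 / 9.223805 = 3,989.6766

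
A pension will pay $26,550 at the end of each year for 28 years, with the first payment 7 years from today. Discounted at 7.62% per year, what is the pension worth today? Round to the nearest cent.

$195,568.75

PV at t=6 (ordinary 28-year annuity): 26550 × a(28|0.0762) = 26550 × 11.444396 = 303,848.7038
PV₀ = 303,848.7038 / (1+0.0762)^6 = 303,848.7038 / 1.553667 = 195,568.7508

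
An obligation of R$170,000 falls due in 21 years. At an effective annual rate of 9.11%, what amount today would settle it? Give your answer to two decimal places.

R$27,245.40

PV = FV·(1+i)^(−n) = 170,000 × 0.160267 = 27,245.4039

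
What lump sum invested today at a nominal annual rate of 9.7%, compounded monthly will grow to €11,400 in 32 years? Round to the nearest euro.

Periodic rate i = 0.097/12 = 0.00808333; n = 32 × 12 = 384 periods.
PV = 11,400 / (1 + 0.00808333)^384 = 11,400 / 22.010550 = 517.9335

€518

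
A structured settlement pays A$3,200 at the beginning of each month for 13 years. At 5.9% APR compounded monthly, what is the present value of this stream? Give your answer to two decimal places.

A$349,733.69

i = 0.059/12 = 0.00491667 per month; n = 13·12 = 156.
PV = 3200 × [1 − (1+0.00491667)^(−156)] / 0.00491667 × (1+i) = 3200 × 109.291778 = 349,733.6905
Payments are at the start of each period, so multiply by (1+i).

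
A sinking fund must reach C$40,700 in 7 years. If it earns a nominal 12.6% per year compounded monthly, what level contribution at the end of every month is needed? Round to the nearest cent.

C$304.24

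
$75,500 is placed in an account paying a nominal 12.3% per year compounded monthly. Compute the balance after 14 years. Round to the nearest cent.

$418,789.02

i = 0.123/12 = 0.01025 per month; n = 14·12 = 168.
75,500 × (1+0.01025)^168 = 75,500 × 5.546874 = 418,789.0164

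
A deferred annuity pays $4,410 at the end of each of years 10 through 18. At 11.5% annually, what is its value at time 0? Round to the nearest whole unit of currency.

$8,992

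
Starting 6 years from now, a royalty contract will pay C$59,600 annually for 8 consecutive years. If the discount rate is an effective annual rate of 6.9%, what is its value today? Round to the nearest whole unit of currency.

Value one period before first payment (t=5): 59600 × [1 − (1+0.069)^(−8)] / 0.069 = 59600 × 5.994508 = 357,272.6904
PV₀ = 357,272.6904 / (1+0.069)^5 = 357,272.6904 / 1.396010 = 255,924.1646

C$255,924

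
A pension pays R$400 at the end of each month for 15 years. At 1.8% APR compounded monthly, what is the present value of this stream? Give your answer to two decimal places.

i = 0.018/12 = 0.0015 per month; n = 15·12 = 180.
PV = 400 × [1 − (1+0.0015)^(−180)] / 0.0015 = 400 × 157.644040 = 63,057.6160

R$63,057.62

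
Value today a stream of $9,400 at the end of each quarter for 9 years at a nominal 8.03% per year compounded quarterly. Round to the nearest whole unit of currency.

$239,307

i = 0.0803/4 = 0.020075 per quarter; n = 9·4 = 36.
Annuity factor a(36|0.020075) = 25.458169; PV = 9400 × 25.458169 = 239,306.7853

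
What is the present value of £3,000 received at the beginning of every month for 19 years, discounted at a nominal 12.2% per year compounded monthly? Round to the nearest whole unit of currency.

£268,384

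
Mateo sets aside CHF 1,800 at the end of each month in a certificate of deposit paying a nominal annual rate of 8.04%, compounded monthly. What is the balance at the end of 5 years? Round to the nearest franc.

CHF 132,396

i = 0.0804/12 = 0.0067 per month; n = 5·12 = 60.
Accumulation factor s(60|0.0067) = 73.553516; FV = 1800 × 73.553516 = 132,396.3295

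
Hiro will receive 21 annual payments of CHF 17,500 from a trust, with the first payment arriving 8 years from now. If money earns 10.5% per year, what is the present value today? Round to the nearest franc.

Value one period before first payment (t=7): 17500 × [1 − (1+0.105)^(−21)] / 0.105 = 17500 × 8.353764 = 146,190.8651
Discount back 7 years: 146,190.8651 × (1+0.105)^(−7) = 146,190.8651 × 0.497123 = 72,674.8744

CHF 72,675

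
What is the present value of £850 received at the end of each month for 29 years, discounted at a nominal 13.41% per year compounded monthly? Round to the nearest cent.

£74,471.86

With 12 periods per year: i = 0.011175, n = 348.
PV = PMT · [1 − (1+i)^(−n)] / i = 850 · 87.613950 = 74,471.8575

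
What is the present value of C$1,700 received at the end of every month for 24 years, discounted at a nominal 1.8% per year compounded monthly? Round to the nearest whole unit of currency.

C$397,325

i = 0.018/12 = 0.0015 per month; n = 24·12 = 288.
PV = 1700 × [1 − (1+0.0015)^(−288)] / 0.0015 = 1700 × 233.720304 = 397,324.5163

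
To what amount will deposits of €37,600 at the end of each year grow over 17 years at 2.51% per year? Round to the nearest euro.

€785,172

FV = PMT · [(1+i)^n − 1] / i = 37600 · 20.882227 = 785,171.7257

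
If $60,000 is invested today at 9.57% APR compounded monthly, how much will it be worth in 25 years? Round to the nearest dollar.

$650,249

Periodic rate i = 0.0957/12 = 0.007975; n = 25 × 12 = 300 periods.
FV = PV·(1+i)^n = 60,000 × 10.837478 = 650,248.6892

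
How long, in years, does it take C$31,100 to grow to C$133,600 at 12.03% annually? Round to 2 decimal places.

n = ln(133600/31100) / ln(1+0.1203) = ln(4.29582) / 0.113597 = 12.8318 years

12.83 years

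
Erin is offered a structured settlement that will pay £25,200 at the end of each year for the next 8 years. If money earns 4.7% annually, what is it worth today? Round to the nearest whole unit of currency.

PV = 25200 × [1 − (1+0.047)^(−8)] / 0.047 = 25200 × 6.542324 = 164,866.5534

£164,867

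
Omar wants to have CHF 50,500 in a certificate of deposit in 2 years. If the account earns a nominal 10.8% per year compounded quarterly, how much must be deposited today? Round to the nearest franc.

CHF 40,806

Periodic rate i = 0.108/4 = 0.027; n = 2 × 4 = 8 periods.
PV = 50,500 / (1 + 0.027)^8 = 50,500 / 1.237552 = 40,806.3574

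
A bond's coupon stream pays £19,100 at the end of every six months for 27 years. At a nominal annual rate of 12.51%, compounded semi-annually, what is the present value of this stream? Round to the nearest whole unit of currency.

£293,823

With 2 periods per year: i = 0.06255, n = 54.
PV = 19100 × [1 − (1+0.06255)^(−54)] / 0.06255 = 19100 × 15.383392 = 293,822.7824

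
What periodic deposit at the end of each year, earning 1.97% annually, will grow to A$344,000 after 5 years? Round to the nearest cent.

A$66,142.15

FV-annuity factor = 5.200919; PMT = 344000 / 5.200919 = 66,142.1533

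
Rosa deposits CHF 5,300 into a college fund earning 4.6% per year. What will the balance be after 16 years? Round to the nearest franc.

CHF 10,884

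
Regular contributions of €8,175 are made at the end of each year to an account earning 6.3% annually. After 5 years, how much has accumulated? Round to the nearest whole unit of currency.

FV = 8175 × [(1+0.063)^5 − 1] / 0.063 = 8175 × 5.670956 = 46,360.0652

€46,360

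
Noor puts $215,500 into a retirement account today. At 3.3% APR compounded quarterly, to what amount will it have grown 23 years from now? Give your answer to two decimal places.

$458,906.80

With 4 periods per year: i = 0.00825, n = 92.
FV = 215,500 × (1 + 0.00825)^92 = 458,906.8042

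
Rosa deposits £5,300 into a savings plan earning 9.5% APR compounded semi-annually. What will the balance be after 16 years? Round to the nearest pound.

With 2 periods per year: i = 0.0475, n = 32.
5,300 × (1+0.0475)^32 = 5,300 × 4.414983 = 23,399.4086

£23,399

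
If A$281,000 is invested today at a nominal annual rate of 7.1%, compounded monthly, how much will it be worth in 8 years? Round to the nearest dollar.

A$495,061

Periodic rate i = 0.071/12 = 0.00591667; n = 8 × 12 = 96 periods.
281,000 × (1+0.00591667)^96 = 281,000 × 1.761783 = 495,060.9740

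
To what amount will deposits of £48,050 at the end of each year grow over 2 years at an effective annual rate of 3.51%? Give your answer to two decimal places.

£97,786.55

Accumulation factor s(2|0.0351) = 2.035100; FV = 48050 × 2.035100 = 97,786.5550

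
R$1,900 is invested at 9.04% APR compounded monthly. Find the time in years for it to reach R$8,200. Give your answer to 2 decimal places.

Periodic rate i = 0.0904/12 = 0.00753333.
n = ln(8200/1900) / ln(1+0.00753333) = ln(4.31579) / 0.007505 = 194.8382 months
= 194.8382/12 years

16.24 years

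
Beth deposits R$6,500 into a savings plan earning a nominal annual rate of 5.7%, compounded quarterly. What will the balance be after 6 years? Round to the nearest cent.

R$9,128.38

With 4 periods per year: i = 0.01425, n = 24.
6,500 × (1+0.01425)^24 = 6,500 × 1.404366 = 9,128.3808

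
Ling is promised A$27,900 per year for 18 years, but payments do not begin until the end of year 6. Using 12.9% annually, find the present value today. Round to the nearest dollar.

Value one period before first payment (t=5): 27900 × [1 − (1+0.129)^(−18)] / 0.129 = 27900 × 6.879129 = 191,927.6920
PV₀ = 191,927.6920 / (1+0.129)^5 = 191,927.6920 / 1.834297 = 104,632.8202

A$104,633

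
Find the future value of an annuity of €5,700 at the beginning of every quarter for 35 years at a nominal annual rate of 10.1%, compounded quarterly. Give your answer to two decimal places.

Periodic rate i = 0.101/4 = 0.02525; n = 35 × 4 = 140 periods.
Accumulation factor s(140|0.02525) × (1+i) = 1292.111113; FV = 5700 × 1292.111113 = 7,365,033.3457
(Beginning-of-period payments → annuity-due factor ×(1+i).)

€7,365,033.35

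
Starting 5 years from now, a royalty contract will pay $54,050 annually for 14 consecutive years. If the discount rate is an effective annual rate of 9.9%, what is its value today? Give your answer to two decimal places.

$274,440.40

PV at t=4 (ordinary 14-year annuity): 54050 × a(14|0.099) = 54050 × 7.407013 = 400,349.0569
Discount back 4 years: 400,349.0569 × (1+0.099)^(−4) = 400,349.0569 × 0.685503 = 274,440.3977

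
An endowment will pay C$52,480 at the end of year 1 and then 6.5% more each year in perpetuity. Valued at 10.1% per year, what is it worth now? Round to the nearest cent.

C$1,457,777.78

PV = PMT / (i − g) = 52480 / (0.101 − 0.065) = 52480 / 0.036000 = 1,457,777.7778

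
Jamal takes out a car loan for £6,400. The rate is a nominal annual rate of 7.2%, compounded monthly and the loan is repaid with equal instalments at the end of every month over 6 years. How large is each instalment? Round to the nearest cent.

£109.73

Periodic rate i = 0.072/12 = 0.006; n = 6 × 12 = 72 periods.
PMT = 6400 / ( [1 − (1+0.006)^(−72)] / 0.006 ) = 6400 / 58.325343 = 109.7293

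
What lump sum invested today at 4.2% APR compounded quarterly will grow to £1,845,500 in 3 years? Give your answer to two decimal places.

£1,628,089.35

i = 0.042/4 = 0.0105 per quarter; n = 3·4 = 12.
PV = 1,845,500 / (1 + 0.0105)^12 = 1,845,500 / 1.133537 = 1,628,089.3496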